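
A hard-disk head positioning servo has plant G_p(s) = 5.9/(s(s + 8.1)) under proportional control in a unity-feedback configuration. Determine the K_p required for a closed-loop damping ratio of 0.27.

Closed-loop characteristic equation: s² + 8.1s + K_p·5.9 = 0.
So ω_n = √(5.9K_p) and 2ζω_n = 8.1, giving ζ = 8.1/(2√(5.9K_p)).
Setting ζ = 0.27: √(5.9K_p) = 8.1/(2·0.27) = 15, so K_p = 225/5.9 = 38.1.

K_p = 38.1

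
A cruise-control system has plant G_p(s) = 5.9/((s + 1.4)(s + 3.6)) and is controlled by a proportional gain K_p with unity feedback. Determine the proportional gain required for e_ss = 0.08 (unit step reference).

The loop is type 0, so e_ss(step) = 1/(1 + K_pos) with K_pos = K_p·G_p(0).
G_p(0) = 1.171. Require 1/(1 + K_p·1.171) = 0.08, so 1 + 1.171·K_p = 12.5.
K_p = (12.5 − 1)/1.171 = 9.82.

K_p = 9.82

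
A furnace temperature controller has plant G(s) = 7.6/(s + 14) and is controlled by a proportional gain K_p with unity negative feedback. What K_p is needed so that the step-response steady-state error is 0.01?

The loop is type 0, so e_ss(step) = 1/(1 + K_pos) with K_pos = K_p·G(0).
G(0) = 0.5429. Require 1/(1 + K_p·0.5429) = 0.01, so 1 + 0.5429·K_p = 100.
K_p = (100 − 1)/0.5429 = 182.

K_p = 182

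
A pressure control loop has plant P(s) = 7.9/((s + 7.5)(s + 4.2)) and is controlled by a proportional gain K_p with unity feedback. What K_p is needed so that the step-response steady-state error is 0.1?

The loop is type 0, so e_ss(step) = 1/(1 + K_pos) with K_pos = K_p·P(0).
P(0) = 0.2508. Require 1/(1 + K_p·0.2508) = 0.1, so 1 + 0.2508·K_p = 10.
K_p = (10 − 1)/0.2508 = 35.9.

K_p = 35.9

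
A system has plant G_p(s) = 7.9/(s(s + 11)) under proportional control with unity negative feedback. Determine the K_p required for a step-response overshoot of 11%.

K_p = 11.6

From %OS = 100·exp(−πζ/√(1−ζ²)) = 11%, ζ = −ln(0.11)/√(π²+ln²(0.11)) = 0.5749.
Characteristic equation s² + 11s + 7.9K_p = 0 gives ζ = 11/(2√(7.9K_p)).
Setting ζ = 0.5749: √(7.9K_p) = 11/(2·0.5749) = 9.567, so K_p = 91.53/7.9 = 11.6.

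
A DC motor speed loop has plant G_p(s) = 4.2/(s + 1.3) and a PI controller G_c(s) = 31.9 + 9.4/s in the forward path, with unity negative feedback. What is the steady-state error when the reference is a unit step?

The open loop G_c(s)G_p(s) has a pole at the origin (type 1), so the static position error constant is infinite and e_ss = 1/(1+∞) = 0.

0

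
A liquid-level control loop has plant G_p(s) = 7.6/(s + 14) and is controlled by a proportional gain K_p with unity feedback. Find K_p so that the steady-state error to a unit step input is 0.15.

K_p = 10.4

For a type-0 loop with proportional control, e_ss = 1/(1 + K_p·G_p(0)).
G_p(0) = 0.5429. Require 1/(1 + K_p·0.5429) = 0.15, so 1 + 0.5429·K_p = 6.667.
K_p = (6.667 − 1)/0.5429 = 10.4.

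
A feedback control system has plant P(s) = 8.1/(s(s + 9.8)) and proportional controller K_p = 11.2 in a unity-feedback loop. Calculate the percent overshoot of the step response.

15.2%

From 1 + K_pP(s) = 0: s² + 9.8s + 90.72 = 0 ⇒ ω_n = 9.525, ζ = 0.5145.
%OS = 100·exp(−πζ/√(1−ζ²)) = 100·exp(−π·0.5145/√0.7353) = 15.2%.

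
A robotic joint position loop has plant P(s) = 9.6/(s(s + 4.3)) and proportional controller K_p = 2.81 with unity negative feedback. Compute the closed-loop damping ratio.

ζ = 0.414

The closed-loop denominator is s(s+4.3) + 2.81·9.6 = s² + 4.3s + 26.98.
Matching s² + 2ζω_n s + ω_n²: ω_n = √26.98 = 5.194 rad/s and 2ζω_n = 4.3, so ζ = 4.3/(2·5.194) = 0.414.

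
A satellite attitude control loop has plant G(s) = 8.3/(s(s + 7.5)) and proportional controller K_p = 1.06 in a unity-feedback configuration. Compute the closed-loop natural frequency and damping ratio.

ω_n = 2.97 rad/s, ζ = 1.26

1 + K_p·G(s) = 0 gives s² + 7.5s + 8.798 = 0.
Matching s² + 2ζω_n s + ω_n²: ω_n = √8.798 = 2.966 rad/s and 2ζω_n = 7.5, so ζ = 7.5/(2·2.966) = 1.26.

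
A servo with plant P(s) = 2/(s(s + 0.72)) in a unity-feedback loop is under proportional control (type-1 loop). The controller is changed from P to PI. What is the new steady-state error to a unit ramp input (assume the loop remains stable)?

The integrator raises the loop to type 2, so K_v → ∞ and e_ss to a ramp is zero.

0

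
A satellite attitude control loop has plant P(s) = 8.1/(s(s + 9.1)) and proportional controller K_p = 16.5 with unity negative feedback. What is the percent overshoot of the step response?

26.1%

From 1 + K_pP(s) = 0: s² + 9.1s + 133.7 = 0 ⇒ ω_n = 11.56, ζ = 0.3936.
%OS = 100·exp(−πζ/√(1−ζ²)) = 100·exp(−π·0.3936/√0.8451) = 26.1%.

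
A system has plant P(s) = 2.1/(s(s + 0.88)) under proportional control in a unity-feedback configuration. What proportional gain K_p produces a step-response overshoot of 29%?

K_p = 0.686

From %OS = 100·exp(−πζ/√(1−ζ²)) = 29%, ζ = −ln(0.29)/√(π²+ln²(0.29)) = 0.3666.
Characteristic equation s² + 0.88s + 2.1K_p = 0 gives ζ = 0.88/(2√(2.1K_p)).
Setting ζ = 0.3666: √(2.1K_p) = 0.88/(2·0.3666) = 1.2, so K_p = 1.441/2.1 = 0.686.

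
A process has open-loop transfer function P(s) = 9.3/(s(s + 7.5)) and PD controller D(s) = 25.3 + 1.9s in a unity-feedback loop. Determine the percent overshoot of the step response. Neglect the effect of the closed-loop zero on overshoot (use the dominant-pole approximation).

Forward path: (25.3 + 1.9s)·9.3/(s(s+7.5)). The closed-loop characteristic equation is s² + (7.5 + 9.3·1.9)s + 9.3·25.3 = 0.
That is s² + 25.17s + 235.3 = 0, so ω_n = 15.34 rad/s and ζ = 25.17/(2·15.34) = 0.8204.
%OS = 100·exp(−πζ/√(1−ζ²)) = 1.1%.

1.1%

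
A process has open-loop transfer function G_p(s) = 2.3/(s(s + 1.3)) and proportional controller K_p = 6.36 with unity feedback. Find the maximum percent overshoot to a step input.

58.2%

From 1 + K_pG_p(s) = 0: s² + 1.3s + 14.63 = 0 ⇒ ω_n = 3.825, ζ = 0.1699.
%OS = 100·exp(−πζ/√(1−ζ²)) = 100·exp(−π·0.1699/√0.9711) = 58.2%.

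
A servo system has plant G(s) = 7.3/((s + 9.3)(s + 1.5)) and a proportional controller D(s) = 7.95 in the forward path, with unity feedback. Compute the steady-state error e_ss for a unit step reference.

0.194

The loop is type 0. Static position error constant K_pos = D(0)·G(0) = 7.95·0.5233 = 4.16.
Steady-state error to a unit step: e_ss = 1/(1+K_pos) = 1/5.16 = 0.194.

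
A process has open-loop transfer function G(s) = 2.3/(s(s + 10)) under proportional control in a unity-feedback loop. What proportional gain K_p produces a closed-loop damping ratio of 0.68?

K_p = 23.5

Closed-loop characteristic equation: s² + 10s + K_p·2.3 = 0.
So ω_n = √(2.3K_p) and 2ζω_n = 10, giving ζ = 10/(2√(2.3K_p)).
Setting ζ = 0.68: √(2.3K_p) = 10/(2·0.68) = 7.353, so K_p = 54.07/2.3 = 23.5.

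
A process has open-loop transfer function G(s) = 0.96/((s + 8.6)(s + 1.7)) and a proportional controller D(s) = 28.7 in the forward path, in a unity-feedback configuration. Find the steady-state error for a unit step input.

0.347

The loop is type 0. Static position error constant K_pos = D(0)·G(0) = 28.7·0.06566 = 1.885.
Steady-state error to a unit step: e_ss = 1/(1+K_pos) = 1/2.885 = 0.347.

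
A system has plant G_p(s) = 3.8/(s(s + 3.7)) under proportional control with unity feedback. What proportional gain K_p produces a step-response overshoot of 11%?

K_p = 2.73

From %OS = 100·exp(−πζ/√(1−ζ²)) = 11%, ζ = −ln(0.11)/√(π²+ln²(0.11)) = 0.5749.
Characteristic equation s² + 3.7s + 3.8K_p = 0 gives ζ = 3.7/(2√(3.8K_p)).
Setting ζ = 0.5749: √(3.8K_p) = 3.7/(2·0.5749) = 3.218, so K_p = 10.36/3.8 = 2.73.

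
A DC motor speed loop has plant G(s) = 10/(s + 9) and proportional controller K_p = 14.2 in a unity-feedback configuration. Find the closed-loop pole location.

s = -151

Closed-loop transfer function: T(s) = K_p·G(s)/(1 + K_p·G(s)) = 142/(s + 9 + 142) = 142/(s + 151).
The closed-loop pole is at s = −151.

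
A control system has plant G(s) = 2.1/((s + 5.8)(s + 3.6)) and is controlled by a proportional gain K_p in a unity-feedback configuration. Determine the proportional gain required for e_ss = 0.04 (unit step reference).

For a type-0 loop with proportional control, e_ss = 1/(1 + K_p·G(0)).
G(0) = 0.1006. Require 1/(1 + K_p·0.1006) = 0.04, so 1 + 0.1006·K_p = 25.
K_p = (25 − 1)/0.1006 = 239.

K_p = 239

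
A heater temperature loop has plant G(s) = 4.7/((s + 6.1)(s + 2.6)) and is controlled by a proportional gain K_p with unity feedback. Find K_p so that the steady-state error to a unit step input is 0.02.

The loop is type 0, so e_ss(step) = 1/(1 + K_pos) with K_pos = K_p·G(0).
G(0) = 0.2963. Require 1/(1 + K_p·0.2963) = 0.02, so 1 + 0.2963·K_p = 50.
K_p = (50 − 1)/0.2963 = 165.

K_p = 165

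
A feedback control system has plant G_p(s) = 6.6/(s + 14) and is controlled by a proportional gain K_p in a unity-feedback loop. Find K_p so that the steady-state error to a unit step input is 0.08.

Steady-state error for a unit step on this type-0 loop is 1/(1 + K_p·G_p(0)).
G_p(0) = 0.4714. Require 1/(1 + K_p·0.4714) = 0.08, so 1 + 0.4714·K_p = 12.5.
K_p = (12.5 − 1)/0.4714 = 24.4.

K_p = 24.4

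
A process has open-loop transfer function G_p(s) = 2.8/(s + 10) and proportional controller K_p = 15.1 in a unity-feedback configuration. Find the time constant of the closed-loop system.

τ = 0.0191 s

Closed-loop transfer function: T(s) = K_p·G_p(s)/(1 + K_p·G_p(s)) = 42.28/(s + 10 + 42.28) = 42.28/(s + 52.28).
Time constant τ = 1/52.28 = 0.0191 s.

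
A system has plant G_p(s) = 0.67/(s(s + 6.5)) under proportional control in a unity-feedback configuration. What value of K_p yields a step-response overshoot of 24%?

From %OS = 100·exp(−πζ/√(1−ζ²)) = 24%, ζ = −ln(0.24)/√(π²+ln²(0.24)) = 0.4136.
Characteristic equation s² + 6.5s + 0.67K_p = 0 gives ζ = 6.5/(2√(0.67K_p)).
Setting ζ = 0.4136: √(0.67K_p) = 6.5/(2·0.4136) = 7.858, so K_p = 61.75/0.67 = 92.2.

K_p = 92.2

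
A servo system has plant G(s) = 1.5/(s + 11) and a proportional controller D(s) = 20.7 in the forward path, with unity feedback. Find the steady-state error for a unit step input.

The loop is type 0. Static position error constant K_pos = D(0)·G(0) = 20.7·0.1364 = 2.823.
Steady-state error to a unit step: e_ss = 1/(1+K_pos) = 1/3.823 = 0.262.

0.262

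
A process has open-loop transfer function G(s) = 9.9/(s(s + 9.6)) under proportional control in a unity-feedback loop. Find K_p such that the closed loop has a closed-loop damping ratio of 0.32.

Closed-loop characteristic equation: s² + 9.6s + K_p·9.9 = 0.
So ω_n = √(9.9K_p) and 2ζω_n = 9.6, giving ζ = 9.6/(2√(9.9K_p)).
Setting ζ = 0.32: √(9.9K_p) = 9.6/(2·0.32) = 15, so K_p = 225/9.9 = 22.7.

K_p = 22.7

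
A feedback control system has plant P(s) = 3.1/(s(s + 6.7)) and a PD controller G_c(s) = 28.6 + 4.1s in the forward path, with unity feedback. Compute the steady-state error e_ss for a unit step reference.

0

The open loop G_c(s)P(s) has a pole at the origin (type 1), so the static position error constant is infinite and e_ss = 1/(1+∞) = 0.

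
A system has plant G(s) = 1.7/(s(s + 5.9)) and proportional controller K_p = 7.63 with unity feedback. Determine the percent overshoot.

1.13%

From 1 + K_pG(s) = 0: s² + 5.9s + 12.97 = 0 ⇒ ω_n = 3.602, ζ = 0.8191.
%OS = 100·exp(−πζ/√(1−ζ²)) = 100·exp(−π·0.8191/√0.3291) = 1.13%.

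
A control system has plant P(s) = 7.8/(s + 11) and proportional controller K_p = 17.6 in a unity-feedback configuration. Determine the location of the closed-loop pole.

Closed-loop transfer function: T(s) = K_p·P(s)/(1 + K_p·P(s)) = 137.3/(s + 11 + 137.3) = 137.3/(s + 148.3).
The closed-loop pole is at s = −148.3.

s = -148.3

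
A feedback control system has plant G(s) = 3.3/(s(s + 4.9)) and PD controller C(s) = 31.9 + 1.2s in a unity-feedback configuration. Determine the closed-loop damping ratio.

ζ = 0.432

Forward path: (31.9 + 1.2s)·3.3/(s(s+4.9)). The closed-loop characteristic equation is s² + (4.9 + 3.3·1.2)s + 3.3·31.9 = 0.
That is s² + 8.86s + 105.3 = 0, so ω_n = 10.26 rad/s and ζ = 8.86/(2·10.26) = 0.4318.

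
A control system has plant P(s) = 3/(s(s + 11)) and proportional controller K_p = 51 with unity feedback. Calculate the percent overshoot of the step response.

The closed-loop denominator s² + 11s + 153 gives ω_n = √153 = 12.37 and ζ = 11/(2ω_n) = 0.4446.
%OS = 100·exp(−πζ/√(1−ζ²)) = 100·exp(−π·0.4446/√0.8023) = 21%.

21%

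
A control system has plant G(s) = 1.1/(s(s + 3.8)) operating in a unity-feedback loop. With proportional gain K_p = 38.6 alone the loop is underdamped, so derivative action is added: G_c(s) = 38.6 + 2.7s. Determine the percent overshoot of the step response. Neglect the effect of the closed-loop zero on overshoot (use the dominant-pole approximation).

14.8%

Forward path: (38.6 + 2.7s)·1.1/(s(s+3.8)). The closed-loop characteristic equation is s² + (3.8 + 1.1·2.7)s + 1.1·38.6 = 0.
That is s² + 6.77s + 42.46 = 0, so ω_n = 6.516 rad/s and ζ = 6.77/(2·6.516) = 0.5195.
%OS = 100·exp(−πζ/√(1−ζ²)) = 14.8%.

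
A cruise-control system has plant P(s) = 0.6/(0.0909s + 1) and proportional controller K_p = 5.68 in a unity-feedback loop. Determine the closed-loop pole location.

s = -48.49

Closed loop: T(s) = K_p·P/(1+K_p·P) = 3.408/(0.0909s + 1 + 3.408), with pole at s = −(1 + 3.408)/0.0909 = −48.49.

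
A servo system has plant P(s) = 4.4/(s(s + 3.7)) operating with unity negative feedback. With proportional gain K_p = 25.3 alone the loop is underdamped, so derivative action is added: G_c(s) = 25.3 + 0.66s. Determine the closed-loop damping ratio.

Forward path: (25.3 + 0.66s)·4.4/(s(s+3.7)). The closed-loop characteristic equation is s² + (3.7 + 4.4·0.66)s + 4.4·25.3 = 0.
That is s² + 6.604s + 111.3 = 0, so ω_n = 10.55 rad/s and ζ = 6.604/(2·10.55) = 0.313.

ζ = 0.313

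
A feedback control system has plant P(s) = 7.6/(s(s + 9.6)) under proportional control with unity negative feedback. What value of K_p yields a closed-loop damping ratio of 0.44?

K_p = 15.7

Closed-loop characteristic equation: s² + 9.6s + K_p·7.6 = 0.
So ω_n = √(7.6K_p) and 2ζω_n = 9.6, giving ζ = 9.6/(2√(7.6K_p)).
Setting ζ = 0.44: √(7.6K_p) = 9.6/(2·0.44) = 10.91, so K_p = 119/7.6 = 15.7.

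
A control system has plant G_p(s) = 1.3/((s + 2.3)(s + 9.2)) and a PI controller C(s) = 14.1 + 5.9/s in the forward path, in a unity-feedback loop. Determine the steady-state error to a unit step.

The open loop C(s)G_p(s) has a pole at the origin (type 1), so the static position error constant is infinite and e_ss = 1/(1+∞) = 0.

0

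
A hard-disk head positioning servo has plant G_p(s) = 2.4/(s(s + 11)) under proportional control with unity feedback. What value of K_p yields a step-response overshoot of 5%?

From %OS = 100·exp(−πζ/√(1−ζ²)) = 5%, ζ = −ln(0.05)/√(π²+ln²(0.05)) = 0.6901.
Characteristic equation s² + 11s + 2.4K_p = 0 gives ζ = 11/(2√(2.4K_p)).
Setting ζ = 0.6901: √(2.4K_p) = 11/(2·0.6901) = 7.97, so K_p = 63.52/2.4 = 26.5.

K_p = 26.5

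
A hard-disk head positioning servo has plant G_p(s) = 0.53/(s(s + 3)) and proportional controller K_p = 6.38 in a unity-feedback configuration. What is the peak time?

The closed-loop denominator s² + 3s + 3.381 gives ω_n = √3.381 = 1.839 and ζ = 3/(2ω_n) = 0.8157.
Damped frequency ω_d = ω_n√(1−ζ²) = 1.064 rad/s, so peak time T_p = π/ω_d = 2.95 s.

T_p = 2.95 s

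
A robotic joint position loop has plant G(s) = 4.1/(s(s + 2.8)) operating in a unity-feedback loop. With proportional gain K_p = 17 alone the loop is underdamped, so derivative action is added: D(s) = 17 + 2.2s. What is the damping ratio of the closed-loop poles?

Forward path: (17 + 2.2s)·4.1/(s(s+2.8)). The closed-loop characteristic equation is s² + (2.8 + 4.1·2.2)s + 4.1·17 = 0.
That is s² + 11.82s + 69.7 = 0, so ω_n = 8.349 rad/s and ζ = 11.82/(2·8.349) = 0.7079.

ζ = 0.708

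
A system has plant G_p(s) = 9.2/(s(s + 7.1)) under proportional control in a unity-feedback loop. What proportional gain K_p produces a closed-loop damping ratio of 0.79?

Closed-loop characteristic equation: s² + 7.1s + K_p·9.2 = 0.
So ω_n = √(9.2K_p) and 2ζω_n = 7.1, giving ζ = 7.1/(2√(9.2K_p)).
Setting ζ = 0.79: √(9.2K_p) = 7.1/(2·0.79) = 4.494, so K_p = 20.19/9.2 = 2.19.

K_p = 2.19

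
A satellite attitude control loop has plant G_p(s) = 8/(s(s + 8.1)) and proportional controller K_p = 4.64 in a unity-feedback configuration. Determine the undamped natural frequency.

1 + K_p·G_p(s) = 0 gives s² + 8.1s + 37.12 = 0.
Matching s² + 2ζω_n s + ω_n²: ω_n = √37.12 = 6.093 rad/s and 2ζω_n = 8.1, so ζ = 8.1/(2·6.093) = 0.665.

ω_n = 6.09 rad/s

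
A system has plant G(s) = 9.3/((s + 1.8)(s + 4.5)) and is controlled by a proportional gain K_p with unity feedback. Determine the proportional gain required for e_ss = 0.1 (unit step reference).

K_p = 7.84

For a type-0 loop with proportional control, e_ss = 1/(1 + K_p·G(0)).
G(0) = 1.148. Require 1/(1 + K_p·1.148) = 0.1, so 1 + 1.148·K_p = 10.
K_p = (10 − 1)/1.148 = 7.84.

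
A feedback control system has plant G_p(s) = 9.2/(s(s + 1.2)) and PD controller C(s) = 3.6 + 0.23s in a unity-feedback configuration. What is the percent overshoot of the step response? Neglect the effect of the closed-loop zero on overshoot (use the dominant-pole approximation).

38.9%

Forward path: (3.6 + 0.23s)·9.2/(s(s+1.2)). The closed-loop characteristic equation is s² + (1.2 + 9.2·0.23)s + 9.2·3.6 = 0.
That is s² + 3.316s + 33.12 = 0, so ω_n = 5.755 rad/s and ζ = 3.316/(2·5.755) = 0.2881.
%OS = 100·exp(−πζ/√(1−ζ²)) = 38.9%.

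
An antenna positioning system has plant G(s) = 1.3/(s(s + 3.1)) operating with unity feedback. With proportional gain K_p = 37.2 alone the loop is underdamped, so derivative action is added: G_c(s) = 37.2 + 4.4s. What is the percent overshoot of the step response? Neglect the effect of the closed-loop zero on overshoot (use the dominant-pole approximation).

Forward path: (37.2 + 4.4s)·1.3/(s(s+3.1)). The closed-loop characteristic equation is s² + (3.1 + 1.3·4.4)s + 1.3·37.2 = 0.
That is s² + 8.82s + 48.36 = 0, so ω_n = 6.954 rad/s and ζ = 8.82/(2·6.954) = 0.6342.
%OS = 100·exp(−πζ/√(1−ζ²)) = 7.6%.

7.6%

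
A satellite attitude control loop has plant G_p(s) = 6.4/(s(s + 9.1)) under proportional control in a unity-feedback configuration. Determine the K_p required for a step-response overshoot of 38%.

From %OS = 100·exp(−πζ/√(1−ζ²)) = 38%, ζ = −ln(0.38)/√(π²+ln²(0.38)) = 0.2943.
Characteristic equation s² + 9.1s + 6.4K_p = 0 gives ζ = 9.1/(2√(6.4K_p)).
Setting ζ = 0.2943: √(6.4K_p) = 9.1/(2·0.2943) = 15.46, so K_p = 238.9/6.4 = 37.3.

K_p = 37.3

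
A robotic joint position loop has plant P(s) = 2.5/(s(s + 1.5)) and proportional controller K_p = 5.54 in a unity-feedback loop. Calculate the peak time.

T_p = 0.862 s

The closed-loop denominator s² + 1.5s + 13.85 gives ω_n = √13.85 = 3.722 and ζ = 1.5/(2ω_n) = 0.2015.
Damped frequency ω_d = ω_n√(1−ζ²) = 3.645 rad/s, so peak time T_p = π/ω_d = 0.862 s.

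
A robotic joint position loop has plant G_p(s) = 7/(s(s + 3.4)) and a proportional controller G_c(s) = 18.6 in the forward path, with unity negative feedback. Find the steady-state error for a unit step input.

0

The open loop G_c(s)G_p(s) has a pole at the origin (type 1), so the static position error constant is infinite and e_ss = 1/(1+∞) = 0.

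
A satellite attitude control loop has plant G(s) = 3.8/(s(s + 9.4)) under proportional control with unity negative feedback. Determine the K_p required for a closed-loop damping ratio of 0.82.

Closed-loop characteristic equation: s² + 9.4s + K_p·3.8 = 0.
So ω_n = √(3.8K_p) and 2ζω_n = 9.4, giving ζ = 9.4/(2√(3.8K_p)).
Setting ζ = 0.82: √(3.8K_p) = 9.4/(2·0.82) = 5.732, so K_p = 32.85/3.8 = 8.65.

K_p = 8.65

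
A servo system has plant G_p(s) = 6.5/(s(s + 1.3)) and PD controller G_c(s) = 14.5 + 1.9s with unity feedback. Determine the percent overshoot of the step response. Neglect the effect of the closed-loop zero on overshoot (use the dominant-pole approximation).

Forward path: (14.5 + 1.9s)·6.5/(s(s+1.3)). The closed-loop characteristic equation is s² + (1.3 + 6.5·1.9)s + 6.5·14.5 = 0.
That is s² + 13.65s + 94.25 = 0, so ω_n = 9.708 rad/s and ζ = 13.65/(2·9.708) = 0.703.
%OS = 100·exp(−πζ/√(1−ζ²)) = 4.48%.

4.48%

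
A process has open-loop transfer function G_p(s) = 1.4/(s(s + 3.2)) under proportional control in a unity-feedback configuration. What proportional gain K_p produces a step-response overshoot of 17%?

K_p = 7.58

From %OS = 100·exp(−πζ/√(1−ζ²)) = 17%, ζ = −ln(0.17)/√(π²+ln²(0.17)) = 0.4913.
Characteristic equation s² + 3.2s + 1.4K_p = 0 gives ζ = 3.2/(2√(1.4K_p)).
Setting ζ = 0.4913: √(1.4K_p) = 3.2/(2·0.4913) = 3.257, so K_p = 10.61/1.4 = 7.58.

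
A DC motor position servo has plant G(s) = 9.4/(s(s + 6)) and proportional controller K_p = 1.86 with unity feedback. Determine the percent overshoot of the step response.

The closed-loop denominator s² + 6s + 17.48 gives ω_n = √17.48 = 4.181 and ζ = 6/(2ω_n) = 0.7175.
%OS = 100·exp(−πζ/√(1−ζ²)) = 100·exp(−π·0.7175/√0.4852) = 3.93%.

3.93%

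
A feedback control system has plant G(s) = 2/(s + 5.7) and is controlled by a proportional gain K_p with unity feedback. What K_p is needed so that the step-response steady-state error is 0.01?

Steady-state error for a unit step on this type-0 loop is 1/(1 + K_p·G(0)).
G(0) = 0.3509. Require 1/(1 + K_p·0.3509) = 0.01, so 1 + 0.3509·K_p = 100.
K_p = (100 − 1)/0.3509 = 282.

K_p = 282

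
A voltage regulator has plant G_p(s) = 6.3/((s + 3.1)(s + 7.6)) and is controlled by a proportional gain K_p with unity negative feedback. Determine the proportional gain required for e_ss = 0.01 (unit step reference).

The loop is type 0, so e_ss(step) = 1/(1 + K_pos) with K_pos = K_p·G_p(0).
G_p(0) = 0.2674. Require 1/(1 + K_p·0.2674) = 0.01, so 1 + 0.2674·K_p = 100.
K_p = (100 − 1)/0.2674 = 370.

K_p = 370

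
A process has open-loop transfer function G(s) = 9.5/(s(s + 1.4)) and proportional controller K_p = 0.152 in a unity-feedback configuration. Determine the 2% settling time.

T_s ≈ 5.71 s

From 1 + K_pG(s) = 0: s² + 1.4s + 1.444 = 0 ⇒ ω_n = 1.202, ζ = 0.5825.
2% settling time T_s ≈ 4/(ζω_n) = 4/0.7 = 5.71 s.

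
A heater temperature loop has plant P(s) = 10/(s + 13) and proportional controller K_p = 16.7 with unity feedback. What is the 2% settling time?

T_s ≈ 0.0222 s

Closed-loop transfer function: T(s) = K_p·P(s)/(1 + K_p·P(s)) = 167/(s + 13 + 167) = 167/(s + 180).
Time constant τ = 1/180 = 0.005556 s, so the 2% settling time is about 4τ = 0.0222 s.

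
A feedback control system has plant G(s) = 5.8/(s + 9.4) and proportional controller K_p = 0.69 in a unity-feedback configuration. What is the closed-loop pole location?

s = -13.4

Closed-loop transfer function: T(s) = K_p·G(s)/(1 + K_p·G(s)) = 4.002/(s + 9.4 + 4.002) = 4.002/(s + 13.4).
The closed-loop pole is at s = −13.4.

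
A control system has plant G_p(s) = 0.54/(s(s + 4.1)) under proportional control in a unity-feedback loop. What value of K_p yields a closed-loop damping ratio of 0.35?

K_p = 63.5

Closed-loop characteristic equation: s² + 4.1s + K_p·0.54 = 0.
So ω_n = √(0.54K_p) and 2ζω_n = 4.1, giving ζ = 4.1/(2√(0.54K_p)).
Setting ζ = 0.35: √(0.54K_p) = 4.1/(2·0.35) = 5.857, so K_p = 34.31/0.54 = 63.5.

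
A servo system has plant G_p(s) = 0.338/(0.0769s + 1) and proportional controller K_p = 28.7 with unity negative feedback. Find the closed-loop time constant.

Closed loop: T(s) = K_p·G_p/(1+K_p·G_p) = 9.701/(0.0769s + 1 + 9.701), with pole at s = −(1 + 9.701)/0.0769 = −139.1.
Closed-loop time constant τ = 1/139.1 = 0.00719 s.

τ = 0.00719 s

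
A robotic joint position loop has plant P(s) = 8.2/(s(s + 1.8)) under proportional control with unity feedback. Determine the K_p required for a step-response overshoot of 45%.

From %OS = 100·exp(−πζ/√(1−ζ²)) = 45%, ζ = −ln(0.45)/√(π²+ln²(0.45)) = 0.2463.
Characteristic equation s² + 1.8s + 8.2K_p = 0 gives ζ = 1.8/(2√(8.2K_p)).
Setting ζ = 0.2463: √(8.2K_p) = 1.8/(2·0.2463) = 3.653, so K_p = 13.35/8.2 = 1.63.

K_p = 1.63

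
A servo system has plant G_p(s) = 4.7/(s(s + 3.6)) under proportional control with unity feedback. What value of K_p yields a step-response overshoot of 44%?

From %OS = 100·exp(−πζ/√(1−ζ²)) = 44%, ζ = −ln(0.44)/√(π²+ln²(0.44)) = 0.2528.
Characteristic equation s² + 3.6s + 4.7K_p = 0 gives ζ = 3.6/(2√(4.7K_p)).
Setting ζ = 0.2528: √(4.7K_p) = 3.6/(2·0.2528) = 7.119, so K_p = 50.68/4.7 = 10.8.

K_p = 10.8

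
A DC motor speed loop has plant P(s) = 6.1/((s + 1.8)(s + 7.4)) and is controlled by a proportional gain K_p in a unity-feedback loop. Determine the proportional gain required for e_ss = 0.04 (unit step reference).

For a type-0 loop with proportional control, e_ss = 1/(1 + K_p·P(0)).
P(0) = 0.458. Require 1/(1 + K_p·0.458) = 0.04, so 1 + 0.458·K_p = 25.
K_p = (25 − 1)/0.458 = 52.4.

K_p = 52.4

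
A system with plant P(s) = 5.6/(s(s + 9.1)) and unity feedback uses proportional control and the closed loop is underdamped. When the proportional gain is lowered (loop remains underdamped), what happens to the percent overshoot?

ζ = 9.1/(2√(5.6K_p)) rises as K_p falls; higher damping means less overshoot.

decrease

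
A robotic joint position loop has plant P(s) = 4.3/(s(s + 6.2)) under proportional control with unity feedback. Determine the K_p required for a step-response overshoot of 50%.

K_p = 48.1

From %OS = 100·exp(−πζ/√(1−ζ²)) = 50%, ζ = −ln(0.5)/√(π²+ln²(0.5)) = 0.2155.
Characteristic equation s² + 6.2s + 4.3K_p = 0 gives ζ = 6.2/(2√(4.3K_p)).
Setting ζ = 0.2155: √(4.3K_p) = 6.2/(2·0.2155) = 14.39, so K_p = 207/4.3 = 48.1.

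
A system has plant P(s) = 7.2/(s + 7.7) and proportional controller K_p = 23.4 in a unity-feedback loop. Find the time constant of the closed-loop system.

Closed-loop transfer function: T(s) = K_p·P(s)/(1 + K_p·P(s)) = 168.5/(s + 7.7 + 168.5) = 168.5/(s + 176.2).
Time constant τ = 1/176.2 = 0.00568 s.

τ = 0.00568 s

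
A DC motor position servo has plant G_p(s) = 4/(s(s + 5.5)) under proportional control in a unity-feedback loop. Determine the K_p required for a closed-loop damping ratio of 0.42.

K_p = 10.7

Closed-loop characteristic equation: s² + 5.5s + K_p·4 = 0.
So ω_n = √(4K_p) and 2ζω_n = 5.5, giving ζ = 5.5/(2√(4K_p)).
Setting ζ = 0.42: √(4K_p) = 5.5/(2·0.42) = 6.548, so K_p = 42.87/4 = 10.7.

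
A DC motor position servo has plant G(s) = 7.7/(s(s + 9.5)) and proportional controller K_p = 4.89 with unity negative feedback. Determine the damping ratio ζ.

1 + K_p·G(s) = 0 gives s² + 9.5s + 37.65 = 0.
So ω_n² = 37.65 ⇒ ω_n = 6.136 rad/s, and ζ = 9.5/(2ω_n) = 0.774.

ζ = 0.774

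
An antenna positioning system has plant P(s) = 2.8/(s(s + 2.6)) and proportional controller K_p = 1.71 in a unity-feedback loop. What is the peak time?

From 1 + K_pP(s) = 0: s² + 2.6s + 4.788 = 0 ⇒ ω_n = 2.188, ζ = 0.5941.
Damped frequency ω_d = ω_n√(1−ζ²) = 1.76 rad/s, so peak time T_p = π/ω_d = 1.78 s.

T_p = 1.78 s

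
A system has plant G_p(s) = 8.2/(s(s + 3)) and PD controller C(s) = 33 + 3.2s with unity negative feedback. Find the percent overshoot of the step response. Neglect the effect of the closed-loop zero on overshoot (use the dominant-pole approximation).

Forward path: (33 + 3.2s)·8.2/(s(s+3)). The closed-loop characteristic equation is s² + (3 + 8.2·3.2)s + 8.2·33 = 0.
That is s² + 29.24s + 270.6 = 0, so ω_n = 16.45 rad/s and ζ = 29.24/(2·16.45) = 0.8888.
%OS = 100·exp(−πζ/√(1−ζ²)) = 0.226%.

0.226%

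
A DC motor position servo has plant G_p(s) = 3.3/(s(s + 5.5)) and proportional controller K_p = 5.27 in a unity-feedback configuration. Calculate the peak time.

T_p = 1 s

From 1 + K_pG_p(s) = 0: s² + 5.5s + 17.39 = 0 ⇒ ω_n = 4.17, ζ = 0.6594.
Damped frequency ω_d = ω_n√(1−ζ²) = 3.135 rad/s, so peak time T_p = π/ω_d = 1 s.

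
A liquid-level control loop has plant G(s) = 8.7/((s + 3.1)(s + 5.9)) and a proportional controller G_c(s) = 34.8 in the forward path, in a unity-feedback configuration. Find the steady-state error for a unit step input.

0.057

The loop is type 0. Static position error constant K_pos = G_c(0)·G(0) = 34.8·0.4757 = 16.55.
Steady-state error to a unit step: e_ss = 1/(1+K_pos) = 1/17.55 = 0.057.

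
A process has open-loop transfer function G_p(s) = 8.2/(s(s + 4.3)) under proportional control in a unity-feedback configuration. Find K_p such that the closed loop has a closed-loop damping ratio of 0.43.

K_p = 3.05

Closed-loop characteristic equation: s² + 4.3s + K_p·8.2 = 0.
So ω_n = √(8.2K_p) and 2ζω_n = 4.3, giving ζ = 4.3/(2√(8.2K_p)).
Setting ζ = 0.43: √(8.2K_p) = 4.3/(2·0.43) = 5, so K_p = 25/8.2 = 3.05.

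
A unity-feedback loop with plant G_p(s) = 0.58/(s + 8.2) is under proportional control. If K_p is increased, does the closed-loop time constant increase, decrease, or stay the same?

Closed-loop pole is at s = −(8.2+K_p·0.58); larger K_p moves it further left, so τ = 1/(8.2+K_p·0.58) decreases.

decrease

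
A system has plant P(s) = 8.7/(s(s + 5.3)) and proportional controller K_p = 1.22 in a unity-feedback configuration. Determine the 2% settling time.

From 1 + K_pP(s) = 0: s² + 5.3s + 10.61 = 0 ⇒ ω_n = 3.258, ζ = 0.8134.
2% settling time T_s ≈ 4/(ζω_n) = 4/2.65 = 1.51 s.

T_s ≈ 1.51 s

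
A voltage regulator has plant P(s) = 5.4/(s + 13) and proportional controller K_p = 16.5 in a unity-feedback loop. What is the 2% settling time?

T_s ≈ 0.0392 s

Closed-loop transfer function: T(s) = K_p·P(s)/(1 + K_p·P(s)) = 89.1/(s + 13 + 89.1) = 89.1/(s + 102.1).
Time constant τ = 1/102.1 = 0.009794 s, so the 2% settling time is about 4τ = 0.0392 s.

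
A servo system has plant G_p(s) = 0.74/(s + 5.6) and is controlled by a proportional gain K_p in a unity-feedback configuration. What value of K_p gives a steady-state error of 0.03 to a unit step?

K_p = 245

The loop is type 0, so e_ss(step) = 1/(1 + K_pos) with K_pos = K_p·G_p(0).
G_p(0) = 0.1321. Require 1/(1 + K_p·0.1321) = 0.03, so 1 + 0.1321·K_p = 33.33.
K_p = (33.33 − 1)/0.1321 = 245.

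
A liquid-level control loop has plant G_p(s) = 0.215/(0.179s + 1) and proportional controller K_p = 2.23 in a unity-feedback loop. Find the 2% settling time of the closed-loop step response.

Closed loop: T(s) = K_p·G_p/(1+K_p·G_p) = 0.4794/(0.179s + 1 + 0.4794), with pole at s = −(1 + 0.4794)/0.179 = −8.265.
τ = 1/8.265 = 0.121 s, so 2% settling time ≈ 4τ = 0.484 s.

T_s ≈ 0.484 s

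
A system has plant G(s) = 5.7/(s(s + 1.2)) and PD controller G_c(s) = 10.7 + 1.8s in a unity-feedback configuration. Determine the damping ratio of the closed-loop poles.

ζ = 0.734

Forward path: (10.7 + 1.8s)·5.7/(s(s+1.2)). The closed-loop characteristic equation is s² + (1.2 + 5.7·1.8)s + 5.7·10.7 = 0.
That is s² + 11.46s + 60.99 = 0, so ω_n = 7.81 rad/s and ζ = 11.46/(2·7.81) = 0.7337.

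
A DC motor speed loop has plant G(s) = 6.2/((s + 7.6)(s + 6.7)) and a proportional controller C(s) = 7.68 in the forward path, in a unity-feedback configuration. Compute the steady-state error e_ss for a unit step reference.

The loop is type 0. Static position error constant K_pos = C(0)·G(0) = 7.68·0.1218 = 0.9351.
Steady-state error to a unit step: e_ss = 1/(1+K_pos) = 1/1.935 = 0.517.

0.517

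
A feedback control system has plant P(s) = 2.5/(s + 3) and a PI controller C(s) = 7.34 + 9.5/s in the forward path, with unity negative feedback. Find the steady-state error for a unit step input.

0

The open loop C(s)P(s) has a pole at the origin (type 1), so the static position error constant is infinite and e_ss = 1/(1+∞) = 0.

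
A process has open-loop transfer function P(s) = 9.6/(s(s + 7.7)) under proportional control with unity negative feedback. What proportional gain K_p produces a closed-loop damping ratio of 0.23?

K_p = 29.2

Closed-loop characteristic equation: s² + 7.7s + K_p·9.6 = 0.
So ω_n = √(9.6K_p) and 2ζω_n = 7.7, giving ζ = 7.7/(2√(9.6K_p)).
Setting ζ = 0.23: √(9.6K_p) = 7.7/(2·0.23) = 16.74, so K_p = 280.2/9.6 = 29.2.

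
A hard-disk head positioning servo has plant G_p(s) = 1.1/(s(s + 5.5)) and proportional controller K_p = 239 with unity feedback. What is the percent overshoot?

The closed-loop denominator s² + 5.5s + 262.9 gives ω_n = √262.9 = 16.21 and ζ = 5.5/(2ω_n) = 0.1696.
%OS = 100·exp(−πζ/√(1−ζ²)) = 100·exp(−π·0.1696/√0.9712) = 58.2%.

58.2%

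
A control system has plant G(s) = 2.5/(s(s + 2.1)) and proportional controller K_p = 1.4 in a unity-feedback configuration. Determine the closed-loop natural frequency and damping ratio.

ω_n = 1.87 rad/s, ζ = 0.561

The closed-loop denominator is s(s+2.1) + 1.4·2.5 = s² + 2.1s + 3.5.
Matching s² + 2ζω_n s + ω_n²: ω_n = √3.5 = 1.871 rad/s and 2ζω_n = 2.1, so ζ = 2.1/(2·1.871) = 0.561.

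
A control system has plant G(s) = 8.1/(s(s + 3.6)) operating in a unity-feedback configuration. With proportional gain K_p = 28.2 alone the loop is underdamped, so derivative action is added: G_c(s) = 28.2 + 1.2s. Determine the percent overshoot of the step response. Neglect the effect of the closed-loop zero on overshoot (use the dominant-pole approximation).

Forward path: (28.2 + 1.2s)·8.1/(s(s+3.6)). The closed-loop characteristic equation is s² + (3.6 + 8.1·1.2)s + 8.1·28.2 = 0.
That is s² + 13.32s + 228.4 = 0, so ω_n = 15.11 rad/s and ζ = 13.32/(2·15.11) = 0.4407.
%OS = 100·exp(−πζ/√(1−ζ²)) = 21.4%.

21.4%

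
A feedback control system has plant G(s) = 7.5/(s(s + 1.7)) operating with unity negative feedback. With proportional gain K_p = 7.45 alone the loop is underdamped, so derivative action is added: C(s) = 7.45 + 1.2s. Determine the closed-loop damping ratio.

Forward path: (7.45 + 1.2s)·7.5/(s(s+1.7)). The closed-loop characteristic equation is s² + (1.7 + 7.5·1.2)s + 7.5·7.45 = 0.
That is s² + 10.7s + 55.88 = 0, so ω_n = 7.475 rad/s and ζ = 10.7/(2·7.475) = 0.7157.

ζ = 0.716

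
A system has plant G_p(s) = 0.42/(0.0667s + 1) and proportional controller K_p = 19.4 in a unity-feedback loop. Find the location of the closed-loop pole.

s = -137.2

Closed loop: T(s) = K_p·G_p/(1+K_p·G_p) = 8.148/(0.0667s + 1 + 8.148), with pole at s = −(1 + 8.148)/0.0667 = −137.2.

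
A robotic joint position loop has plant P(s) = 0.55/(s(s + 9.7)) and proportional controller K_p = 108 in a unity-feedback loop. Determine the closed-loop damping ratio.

ζ = 0.629

1 + K_p·P(s) = 0 gives s² + 9.7s + 59.4 = 0.
So ω_n² = 59.4 ⇒ ω_n = 7.707 rad/s, and ζ = 9.7/(2ω_n) = 0.629.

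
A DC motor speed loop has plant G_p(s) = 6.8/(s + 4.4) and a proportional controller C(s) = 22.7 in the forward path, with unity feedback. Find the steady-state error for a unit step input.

0.0277

The loop is type 0. Static position error constant K_pos = C(0)·G_p(0) = 22.7·1.545 = 35.08.
Steady-state error to a unit step: e_ss = 1/(1+K_pos) = 1/36.08 = 0.0277.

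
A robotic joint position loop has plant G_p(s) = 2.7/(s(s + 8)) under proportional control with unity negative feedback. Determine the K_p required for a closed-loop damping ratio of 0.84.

K_p = 8.4

Closed-loop characteristic equation: s² + 8s + K_p·2.7 = 0.
So ω_n = √(2.7K_p) and 2ζω_n = 8, giving ζ = 8/(2√(2.7K_p)).
Setting ζ = 0.84: √(2.7K_p) = 8/(2·0.84) = 4.762, so K_p = 22.68/2.7 = 8.4.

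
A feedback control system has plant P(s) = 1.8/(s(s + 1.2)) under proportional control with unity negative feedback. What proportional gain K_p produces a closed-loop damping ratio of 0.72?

Closed-loop characteristic equation: s² + 1.2s + K_p·1.8 = 0.
So ω_n = √(1.8K_p) and 2ζω_n = 1.2, giving ζ = 1.2/(2√(1.8K_p)).
Setting ζ = 0.72: √(1.8K_p) = 1.2/(2·0.72) = 0.8333, so K_p = 0.6944/1.8 = 0.386.

K_p = 0.386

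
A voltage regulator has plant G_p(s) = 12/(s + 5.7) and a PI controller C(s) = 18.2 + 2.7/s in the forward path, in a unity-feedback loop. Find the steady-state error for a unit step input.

The open loop C(s)G_p(s) has a pole at the origin (type 1), so the static position error constant is infinite and e_ss = 1/(1+∞) = 0.

0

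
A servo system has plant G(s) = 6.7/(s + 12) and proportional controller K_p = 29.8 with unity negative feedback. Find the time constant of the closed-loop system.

Closed-loop transfer function: T(s) = K_p·G(s)/(1 + K_p·G(s)) = 199.7/(s + 12 + 199.7) = 199.7/(s + 211.7).
Time constant τ = 1/211.7 = 0.00472 s.

τ = 0.00472 s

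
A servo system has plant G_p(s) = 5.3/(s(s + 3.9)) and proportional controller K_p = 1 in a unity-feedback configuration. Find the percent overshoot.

Closed-loop characteristic equation: s² + 3.9s + 5.3 = 0, so ω_n = 2.302 rad/s and ζ = 3.9/(2·2.302) = 0.847.
%OS = 100·exp(−πζ/√(1−ζ²)) = 100·exp(−π·0.847/√0.2825) = 0.67%.

0.67%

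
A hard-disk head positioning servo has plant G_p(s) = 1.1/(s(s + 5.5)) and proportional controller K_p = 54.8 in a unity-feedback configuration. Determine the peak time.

T_p = 0.433 s

The closed-loop denominator s² + 5.5s + 60.28 gives ω_n = √60.28 = 7.764 and ζ = 5.5/(2ω_n) = 0.3542.
Damped frequency ω_d = ω_n√(1−ζ²) = 7.261 rad/s, so peak time T_p = π/ω_d = 0.433 s.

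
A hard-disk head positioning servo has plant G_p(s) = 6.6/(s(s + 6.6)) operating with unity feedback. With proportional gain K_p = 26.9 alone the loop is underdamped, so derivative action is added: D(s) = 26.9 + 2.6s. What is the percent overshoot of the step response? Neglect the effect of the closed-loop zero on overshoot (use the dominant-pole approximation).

0.206%

Forward path: (26.9 + 2.6s)·6.6/(s(s+6.6)). The closed-loop characteristic equation is s² + (6.6 + 6.6·2.6)s + 6.6·26.9 = 0.
That is s² + 23.76s + 177.5 = 0, so ω_n = 13.32 rad/s and ζ = 23.76/(2·13.32) = 0.8916.
%OS = 100·exp(−πζ/√(1−ζ²)) = 0.206%.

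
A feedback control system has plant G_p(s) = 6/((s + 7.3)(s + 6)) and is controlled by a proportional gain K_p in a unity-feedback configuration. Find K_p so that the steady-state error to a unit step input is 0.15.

K_p = 41.4

The loop is type 0, so e_ss(step) = 1/(1 + K_pos) with K_pos = K_p·G_p(0).
G_p(0) = 0.137. Require 1/(1 + K_p·0.137) = 0.15, so 1 + 0.137·K_p = 6.667.
K_p = (6.667 − 1)/0.137 = 41.4.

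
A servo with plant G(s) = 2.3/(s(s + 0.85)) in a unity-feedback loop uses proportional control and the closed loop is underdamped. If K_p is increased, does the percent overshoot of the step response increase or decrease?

Characteristic equation s² + 0.85s + K_p·2.3 = 0: raising K_p raises ω_n while 2ζω_n = 0.85 is fixed, so ζ falls and overshoot grows.

increase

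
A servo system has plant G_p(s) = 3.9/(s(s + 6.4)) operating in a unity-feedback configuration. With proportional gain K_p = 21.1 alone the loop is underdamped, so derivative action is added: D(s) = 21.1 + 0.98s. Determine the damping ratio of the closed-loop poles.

ζ = 0.563

Forward path: (21.1 + 0.98s)·3.9/(s(s+6.4)). The closed-loop characteristic equation is s² + (6.4 + 3.9·0.98)s + 3.9·21.1 = 0.
That is s² + 10.22s + 82.29 = 0, so ω_n = 9.071 rad/s and ζ = 10.22/(2·9.071) = 0.5634.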